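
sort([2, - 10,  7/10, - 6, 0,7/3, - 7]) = [ - 10, - 7, - 6, 0, 7/10, 2,7/3 ]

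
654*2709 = 1771686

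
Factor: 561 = 3^1*11^1*17^1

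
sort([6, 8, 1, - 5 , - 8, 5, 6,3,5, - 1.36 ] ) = [ - 8,-5, - 1.36, 1,3,5, 5, 6 , 6,8]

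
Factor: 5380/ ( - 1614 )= - 2^1*3^(-1)*5^1  =  -10/3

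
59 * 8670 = 511530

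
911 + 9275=10186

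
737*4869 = 3588453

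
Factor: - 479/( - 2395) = 5^( - 1 ) = 1/5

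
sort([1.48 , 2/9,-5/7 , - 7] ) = [ - 7 ,-5/7, 2/9, 1.48 ]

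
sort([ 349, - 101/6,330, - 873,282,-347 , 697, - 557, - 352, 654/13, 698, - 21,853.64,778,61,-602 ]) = [ - 873, - 602, - 557, - 352, - 347, - 21 , - 101/6, 654/13, 61,  282, 330,349,697,698,778,853.64]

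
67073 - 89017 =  - 21944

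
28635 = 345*83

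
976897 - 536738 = 440159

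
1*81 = 81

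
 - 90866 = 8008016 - 8098882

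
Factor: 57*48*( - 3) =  - 8208 = -  2^4*3^3*19^1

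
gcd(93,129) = 3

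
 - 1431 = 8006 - 9437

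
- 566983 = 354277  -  921260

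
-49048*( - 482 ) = 23641136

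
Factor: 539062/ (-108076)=- 2^( - 1)*41^( - 1)*409^1=- 409/82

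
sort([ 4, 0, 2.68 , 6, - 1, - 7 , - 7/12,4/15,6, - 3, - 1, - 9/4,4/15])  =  [ - 7, -3, - 9/4 , - 1,  -  1, - 7/12,  0, 4/15,4/15, 2.68, 4, 6, 6] 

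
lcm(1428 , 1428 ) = 1428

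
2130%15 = 0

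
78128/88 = 9766/11 = 887.82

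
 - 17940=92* ( - 195)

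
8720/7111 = 1+1609/7111=   1.23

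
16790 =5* 3358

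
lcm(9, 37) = 333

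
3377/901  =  3 + 674/901 = 3.75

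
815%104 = 87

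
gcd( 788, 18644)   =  4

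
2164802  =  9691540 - 7526738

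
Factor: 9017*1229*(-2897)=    - 71^1 * 127^1*1229^1*2897^1 =-32104244021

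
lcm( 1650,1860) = 102300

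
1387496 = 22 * 63068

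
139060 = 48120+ 90940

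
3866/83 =46 + 48/83 = 46.58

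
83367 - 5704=77663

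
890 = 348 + 542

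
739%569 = 170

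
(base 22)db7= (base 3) 22222021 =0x198d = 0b1100110001101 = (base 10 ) 6541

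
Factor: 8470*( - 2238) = - 18955860 = - 2^2*3^1*5^1*7^1*11^2*373^1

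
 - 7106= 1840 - 8946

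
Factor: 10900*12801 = 2^2 * 3^1*5^2*17^1*109^1*251^1   =  139530900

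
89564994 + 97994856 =187559850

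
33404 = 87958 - 54554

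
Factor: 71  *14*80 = 79520 = 2^5*5^1 * 7^1*71^1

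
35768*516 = 18456288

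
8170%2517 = 619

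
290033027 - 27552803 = 262480224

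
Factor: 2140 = 2^2*5^1*107^1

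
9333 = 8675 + 658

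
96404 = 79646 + 16758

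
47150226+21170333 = 68320559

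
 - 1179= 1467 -2646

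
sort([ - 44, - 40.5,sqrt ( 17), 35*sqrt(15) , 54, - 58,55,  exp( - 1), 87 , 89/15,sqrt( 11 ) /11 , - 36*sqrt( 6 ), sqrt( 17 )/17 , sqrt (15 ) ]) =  [-36*sqrt( 6 ), - 58,  -  44, - 40.5,sqrt(17)/17  ,  sqrt( 11) /11,  exp( - 1 ),sqrt( 15),sqrt(17),  89/15,54,55,87, 35*sqrt ( 15)]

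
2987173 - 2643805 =343368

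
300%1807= 300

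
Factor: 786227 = 13^1*197^1*307^1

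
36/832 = 9/208 = 0.04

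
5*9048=45240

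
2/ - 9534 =- 1/4767 = - 0.00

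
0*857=0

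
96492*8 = 771936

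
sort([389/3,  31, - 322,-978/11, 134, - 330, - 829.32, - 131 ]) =[ - 829.32,-330, - 322, - 131, - 978/11,31,389/3,  134] 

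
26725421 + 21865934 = 48591355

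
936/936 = 1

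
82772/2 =41386 = 41386.00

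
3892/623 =556/89 =6.25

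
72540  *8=580320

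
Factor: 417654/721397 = 2^1*3^2* 23203^1*721397^( - 1) 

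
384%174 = 36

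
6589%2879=831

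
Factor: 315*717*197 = 44493435 = 3^3*5^1*7^1 * 197^1*239^1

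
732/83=732/83 =8.82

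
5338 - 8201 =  - 2863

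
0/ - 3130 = 0/1 = -  0.00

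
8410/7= 1201+3/7 = 1201.43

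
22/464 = 11/232=0.05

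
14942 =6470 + 8472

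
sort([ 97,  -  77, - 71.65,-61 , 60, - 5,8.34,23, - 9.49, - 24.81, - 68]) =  [ - 77, - 71.65, -68, - 61,-24.81, - 9.49, - 5,8.34, 23,60,97 ]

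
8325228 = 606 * 13738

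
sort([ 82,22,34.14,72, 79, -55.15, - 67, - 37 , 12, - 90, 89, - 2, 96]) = [ - 90,  -  67, - 55.15, - 37, - 2, 12, 22,34.14,72, 79,82,89, 96 ] 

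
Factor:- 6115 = -5^1*1223^1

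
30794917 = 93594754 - 62799837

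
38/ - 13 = -38/13 = -  2.92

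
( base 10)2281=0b100011101001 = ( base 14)b8d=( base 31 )2bi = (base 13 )1066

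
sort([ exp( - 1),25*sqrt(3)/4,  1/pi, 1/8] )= [ 1/8, 1/pi,exp( - 1),25*sqrt( 3)/4 ]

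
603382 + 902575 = 1505957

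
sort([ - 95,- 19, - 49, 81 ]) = [ - 95, - 49, - 19, 81] 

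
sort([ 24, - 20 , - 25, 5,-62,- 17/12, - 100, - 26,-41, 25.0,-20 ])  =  [ - 100, - 62, - 41, - 26, - 25 , - 20, - 20, - 17/12,5, 24, 25.0 ] 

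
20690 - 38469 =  - 17779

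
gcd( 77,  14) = 7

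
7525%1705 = 705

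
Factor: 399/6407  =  3^1*7^1*19^1*43^( - 1 )*149^( - 1)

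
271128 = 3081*88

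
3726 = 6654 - 2928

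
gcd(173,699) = 1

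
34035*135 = 4594725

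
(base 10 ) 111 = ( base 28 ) 3r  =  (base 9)133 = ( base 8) 157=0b1101111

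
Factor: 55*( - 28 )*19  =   - 29260 = - 2^2*5^1 * 7^1*11^1*19^1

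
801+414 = 1215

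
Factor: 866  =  2^1*433^1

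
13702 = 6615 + 7087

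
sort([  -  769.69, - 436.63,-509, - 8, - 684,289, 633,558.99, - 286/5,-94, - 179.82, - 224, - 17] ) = [ - 769.69,- 684, - 509,-436.63, - 224,-179.82, - 94, - 286/5, - 17, - 8,289,558.99,633 ]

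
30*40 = 1200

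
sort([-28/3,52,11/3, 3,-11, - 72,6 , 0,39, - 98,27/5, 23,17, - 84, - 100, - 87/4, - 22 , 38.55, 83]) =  [ - 100, - 98, - 84, - 72, - 22, - 87/4, - 11, - 28/3, 0,3,11/3,27/5, 6 , 17,23,38.55, 39,  52,83 ]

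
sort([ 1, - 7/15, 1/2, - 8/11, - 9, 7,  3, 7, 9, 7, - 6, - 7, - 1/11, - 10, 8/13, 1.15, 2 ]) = [  -  10,- 9, - 7, - 6 , - 8/11,-7/15, - 1/11,1/2,8/13, 1,1.15, 2,3, 7,7,7, 9]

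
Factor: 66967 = 167^1*401^1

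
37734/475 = 1986/25 = 79.44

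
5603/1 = 5603=   5603.00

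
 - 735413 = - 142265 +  - 593148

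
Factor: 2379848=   2^3*297481^1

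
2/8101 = 2/8101 = 0.00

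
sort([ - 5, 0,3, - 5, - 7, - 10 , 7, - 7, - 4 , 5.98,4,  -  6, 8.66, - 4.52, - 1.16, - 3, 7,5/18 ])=[  -  10,-7, - 7, - 6, - 5, - 5, - 4.52, - 4 , - 3, - 1.16,0,5/18,  3,4,5.98,7,7,8.66 ] 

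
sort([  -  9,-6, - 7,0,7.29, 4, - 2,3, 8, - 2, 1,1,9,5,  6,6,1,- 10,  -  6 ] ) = [ - 10, - 9, - 7,  -  6, - 6, - 2, - 2,  0, 1, 1,1, 3,4,5,6,6, 7.29  ,  8,9]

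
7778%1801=574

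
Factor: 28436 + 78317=106753^1  =  106753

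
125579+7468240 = 7593819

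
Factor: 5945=5^1*29^1*41^1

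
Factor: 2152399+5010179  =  7162578=2^1 * 3^2*397921^1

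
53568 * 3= 160704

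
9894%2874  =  1272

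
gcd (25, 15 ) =5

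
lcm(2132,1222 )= 100204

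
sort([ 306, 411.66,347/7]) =[ 347/7, 306,  411.66 ] 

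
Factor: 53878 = 2^1*11^1 * 31^1*79^1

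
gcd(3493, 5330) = 1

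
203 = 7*29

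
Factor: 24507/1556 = 63/4 = 2^( - 2)*3^2*7^1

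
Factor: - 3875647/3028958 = -2^( - 1) * 17^( - 1)*29^1 * 107^1*1249^1*89087^(-1) 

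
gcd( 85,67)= 1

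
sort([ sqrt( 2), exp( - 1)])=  [ exp( - 1), sqrt( 2)]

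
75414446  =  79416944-4002498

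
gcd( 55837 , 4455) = 1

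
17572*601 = 10560772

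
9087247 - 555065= 8532182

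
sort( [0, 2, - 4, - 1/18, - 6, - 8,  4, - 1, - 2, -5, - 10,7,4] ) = [  -  10,  -  8, - 6, - 5,  -  4, - 2, - 1, - 1/18,0, 2, 4,4,7]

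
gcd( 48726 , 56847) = 8121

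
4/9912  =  1/2478 = 0.00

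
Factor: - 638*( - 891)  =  568458 = 2^1 * 3^4*11^2*29^1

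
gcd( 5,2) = 1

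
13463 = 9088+4375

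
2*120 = 240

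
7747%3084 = 1579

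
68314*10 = 683140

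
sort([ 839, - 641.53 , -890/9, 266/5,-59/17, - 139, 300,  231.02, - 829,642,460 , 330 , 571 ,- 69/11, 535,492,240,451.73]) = [ - 829,-641.53, - 139, - 890/9,- 69/11, - 59/17 , 266/5, 231.02,240,300, 330 , 451.73, 460, 492, 535, 571, 642 , 839]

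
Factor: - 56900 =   -  2^2*5^2  *  569^1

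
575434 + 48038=623472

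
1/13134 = 1/13134 = 0.00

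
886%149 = 141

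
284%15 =14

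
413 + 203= 616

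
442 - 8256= - 7814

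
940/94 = 10  =  10.00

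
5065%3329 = 1736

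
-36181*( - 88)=3183928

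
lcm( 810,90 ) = 810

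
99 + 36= 135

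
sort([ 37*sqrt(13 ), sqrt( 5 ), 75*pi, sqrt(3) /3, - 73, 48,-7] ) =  [ - 73, - 7, sqrt(3)/3 , sqrt( 5 ),48 , 37*sqrt(13) , 75*pi ]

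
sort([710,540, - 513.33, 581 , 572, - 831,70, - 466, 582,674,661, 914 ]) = [ - 831, - 513.33, - 466, 70, 540, 572,581, 582, 661, 674, 710 , 914]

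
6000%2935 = 130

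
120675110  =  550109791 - 429434681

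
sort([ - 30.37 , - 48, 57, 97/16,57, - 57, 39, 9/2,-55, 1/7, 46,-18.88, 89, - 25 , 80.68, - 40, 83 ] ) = [ - 57, - 55, - 48, - 40,-30.37, - 25,-18.88, 1/7,9/2, 97/16, 39, 46,57,57, 80.68, 83, 89]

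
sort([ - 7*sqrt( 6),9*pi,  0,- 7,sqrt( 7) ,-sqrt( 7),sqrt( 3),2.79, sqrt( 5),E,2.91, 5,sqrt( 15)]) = [-7*sqrt(6 ),  -  7 ,-sqrt( 7 ),0,sqrt(3 ), sqrt ( 5 ), sqrt( 7) , E,2.79 , 2.91,sqrt ( 15 ), 5,9*pi ]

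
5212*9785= 50999420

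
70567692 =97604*723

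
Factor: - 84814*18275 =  - 1549975850 = -2^1 * 5^2*17^1*43^1*42407^1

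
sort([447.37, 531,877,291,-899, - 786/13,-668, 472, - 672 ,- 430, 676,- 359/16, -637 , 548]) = [-899,- 672, - 668, - 637, - 430, - 786/13, - 359/16, 291, 447.37, 472,531,548,676, 877] 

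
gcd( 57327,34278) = 591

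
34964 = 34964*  1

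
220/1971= 220/1971 =0.11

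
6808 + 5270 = 12078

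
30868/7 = 30868/7 = 4409.71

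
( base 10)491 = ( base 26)in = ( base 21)128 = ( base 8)753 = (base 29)gr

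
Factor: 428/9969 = 2^2*3^(-1)*107^1*3323^( - 1)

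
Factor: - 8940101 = -2357^1 * 3793^1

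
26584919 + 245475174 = 272060093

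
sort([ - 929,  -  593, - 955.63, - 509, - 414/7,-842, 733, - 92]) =[ - 955.63,-929, - 842, - 593, - 509, - 92, - 414/7, 733] 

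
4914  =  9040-4126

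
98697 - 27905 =70792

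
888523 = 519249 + 369274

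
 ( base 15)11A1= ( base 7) 13636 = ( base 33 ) 3EM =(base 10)3751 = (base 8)7247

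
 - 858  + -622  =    -  1480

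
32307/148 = 32307/148 = 218.29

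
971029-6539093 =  - 5568064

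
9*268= 2412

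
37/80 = 37/80 = 0.46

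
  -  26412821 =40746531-67159352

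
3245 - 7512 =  - 4267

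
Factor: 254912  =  2^6*7^1*569^1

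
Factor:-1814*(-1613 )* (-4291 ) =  - 12555388762   =  - 2^1*7^1*613^1 * 907^1*1613^1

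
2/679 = 2/679 = 0.00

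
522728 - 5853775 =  - 5331047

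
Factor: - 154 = -2^1*7^1*11^1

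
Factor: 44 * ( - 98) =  - 4312= -2^3* 7^2 * 11^1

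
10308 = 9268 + 1040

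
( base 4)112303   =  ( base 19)40f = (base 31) 1G2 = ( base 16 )5B3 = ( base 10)1459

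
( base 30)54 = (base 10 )154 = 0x9A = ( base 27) 5J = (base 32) 4Q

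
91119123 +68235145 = 159354268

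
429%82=19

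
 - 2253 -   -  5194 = 2941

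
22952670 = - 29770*( - 771)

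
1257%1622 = 1257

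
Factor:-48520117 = -223^1*217579^1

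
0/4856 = 0 = 0.00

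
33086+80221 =113307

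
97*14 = 1358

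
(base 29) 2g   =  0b1001010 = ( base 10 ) 74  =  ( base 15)4E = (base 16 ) 4a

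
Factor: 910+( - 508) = 402 = 2^1*3^1 * 67^1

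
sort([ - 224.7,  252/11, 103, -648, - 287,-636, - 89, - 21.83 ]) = [ - 648, - 636, - 287, - 224.7 , - 89, - 21.83, 252/11, 103] 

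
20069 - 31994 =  - 11925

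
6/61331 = 6/61331 = 0.00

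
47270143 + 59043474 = 106313617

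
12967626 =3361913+9605713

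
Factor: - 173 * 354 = -2^1*3^1*59^1*173^1 = - 61242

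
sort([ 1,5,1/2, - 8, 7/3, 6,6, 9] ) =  [-8,1/2 , 1,7/3, 5,6  ,  6,  9]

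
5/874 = 5/874 = 0.01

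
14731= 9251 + 5480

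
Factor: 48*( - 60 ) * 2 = -2^7* 3^2*5^1 = - 5760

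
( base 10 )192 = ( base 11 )165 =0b11000000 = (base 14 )da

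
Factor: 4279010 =2^1*5^1 * 263^1*1627^1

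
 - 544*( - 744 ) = 404736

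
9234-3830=5404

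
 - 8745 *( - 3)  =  26235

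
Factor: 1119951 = 3^2*7^1*29^1*613^1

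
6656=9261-2605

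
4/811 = 4/811 = 0.00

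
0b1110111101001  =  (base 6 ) 55241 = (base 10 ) 7657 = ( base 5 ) 221112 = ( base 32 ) 7F9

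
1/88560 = 1/88560 =0.00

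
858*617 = 529386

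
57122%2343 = 890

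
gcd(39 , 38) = 1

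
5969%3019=2950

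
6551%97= 52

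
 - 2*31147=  - 62294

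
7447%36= 31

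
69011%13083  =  3596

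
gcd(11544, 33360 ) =24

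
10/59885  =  2/11977 = 0.00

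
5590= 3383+2207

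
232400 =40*5810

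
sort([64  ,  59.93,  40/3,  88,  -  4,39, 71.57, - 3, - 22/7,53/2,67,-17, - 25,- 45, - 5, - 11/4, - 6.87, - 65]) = [ - 65, - 45, - 25,-17,-6.87 , - 5, - 4, - 22/7 , - 3,-11/4, 40/3, 53/2, 39 , 59.93, 64,67, 71.57,  88] 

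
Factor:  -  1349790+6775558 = 2^3  *678221^1 = 5425768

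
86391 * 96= 8293536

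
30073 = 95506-65433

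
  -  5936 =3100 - 9036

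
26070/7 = 3724 + 2/7 = 3724.29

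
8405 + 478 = 8883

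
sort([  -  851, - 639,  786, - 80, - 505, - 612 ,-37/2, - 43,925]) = [ - 851, - 639, - 612, - 505, - 80, - 43 , - 37/2, 786, 925 ] 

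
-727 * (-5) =3635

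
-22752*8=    - 182016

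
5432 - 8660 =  - 3228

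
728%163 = 76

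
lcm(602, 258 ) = 1806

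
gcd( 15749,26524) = 1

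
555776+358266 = 914042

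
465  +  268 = 733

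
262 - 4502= -4240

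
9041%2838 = 527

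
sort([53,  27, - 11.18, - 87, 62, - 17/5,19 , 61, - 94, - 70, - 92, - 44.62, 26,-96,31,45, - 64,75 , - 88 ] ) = [ - 96, - 94,-92, - 88,- 87, -70, - 64, - 44.62, - 11.18, - 17/5 , 19,  26,27,  31,45,53,  61,62 , 75 ]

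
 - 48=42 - 90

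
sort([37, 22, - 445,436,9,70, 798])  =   [ - 445,9,22, 37,70, 436,798 ]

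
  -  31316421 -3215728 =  - 34532149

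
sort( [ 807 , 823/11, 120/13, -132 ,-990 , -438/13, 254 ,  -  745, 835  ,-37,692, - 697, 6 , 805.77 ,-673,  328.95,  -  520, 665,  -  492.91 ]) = [ -990, -745 ,-697, - 673,- 520 , - 492.91, - 132 , - 37, - 438/13, 6, 120/13,823/11,254, 328.95, 665 , 692,  805.77, 807,835] 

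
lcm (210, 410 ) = 8610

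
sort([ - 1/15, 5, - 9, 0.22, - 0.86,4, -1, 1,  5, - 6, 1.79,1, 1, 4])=[ - 9 , - 6, - 1 , - 0.86, - 1/15,0.22 , 1, 1,1,1.79, 4,  4 , 5, 5]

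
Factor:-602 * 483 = -2^1*3^1*7^2*23^1 * 43^1 = -290766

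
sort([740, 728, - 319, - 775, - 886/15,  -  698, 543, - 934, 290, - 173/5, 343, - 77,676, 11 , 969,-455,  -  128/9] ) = [ - 934, - 775,-698, - 455, - 319, - 77,-886/15,-173/5, - 128/9, 11, 290, 343, 543,676, 728, 740, 969]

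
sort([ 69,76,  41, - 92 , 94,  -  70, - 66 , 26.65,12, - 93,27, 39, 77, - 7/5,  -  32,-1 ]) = [ - 93, - 92, - 70,- 66, - 32, - 7/5, - 1,12,26.65, 27,39,  41,69,76,77, 94] 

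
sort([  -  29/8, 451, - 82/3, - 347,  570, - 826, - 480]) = [  -  826,-480, -347, - 82/3,  -  29/8,  451,570] 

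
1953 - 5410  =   - 3457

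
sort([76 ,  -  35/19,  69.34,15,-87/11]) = [ - 87/11, - 35/19,15,69.34, 76 ] 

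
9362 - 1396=7966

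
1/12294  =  1/12294 = 0.00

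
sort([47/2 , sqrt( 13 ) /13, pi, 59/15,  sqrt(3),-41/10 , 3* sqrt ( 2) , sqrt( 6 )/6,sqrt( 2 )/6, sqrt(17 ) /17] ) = [-41/10,  sqrt( 2 ) /6, sqrt( 17)/17, sqrt( 13) /13, sqrt(6)/6 , sqrt( 3 ),  pi,59/15, 3*sqrt( 2), 47/2 ] 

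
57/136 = 57/136 = 0.42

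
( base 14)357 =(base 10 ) 665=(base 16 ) 299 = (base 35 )J0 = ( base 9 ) 818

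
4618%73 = 19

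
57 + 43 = 100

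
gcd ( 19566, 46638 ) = 18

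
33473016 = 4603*7272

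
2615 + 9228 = 11843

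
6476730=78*83035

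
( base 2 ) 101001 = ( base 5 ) 131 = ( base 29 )1C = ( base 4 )221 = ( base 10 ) 41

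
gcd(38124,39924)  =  36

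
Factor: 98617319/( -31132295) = - 5^( - 1 )*233^( - 1 )*1409^1*26723^( - 1) * 69991^1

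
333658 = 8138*41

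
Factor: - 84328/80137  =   - 2^3*83^1 * 631^( - 1) = - 664/631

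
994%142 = 0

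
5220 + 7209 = 12429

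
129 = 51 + 78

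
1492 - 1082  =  410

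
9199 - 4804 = 4395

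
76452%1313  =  298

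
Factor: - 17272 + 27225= 9953 = 37^1*269^1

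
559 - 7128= - 6569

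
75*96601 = 7245075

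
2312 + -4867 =-2555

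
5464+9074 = 14538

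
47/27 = 47/27 = 1.74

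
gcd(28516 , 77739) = 1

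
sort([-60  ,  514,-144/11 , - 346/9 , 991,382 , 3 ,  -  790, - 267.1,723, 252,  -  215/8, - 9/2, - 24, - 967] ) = [ - 967,-790,-267.1,  -  60, - 346/9 , - 215/8, - 24 ,  -  144/11, - 9/2, 3,252,382,514, 723, 991 ] 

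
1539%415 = 294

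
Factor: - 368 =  - 2^4*23^1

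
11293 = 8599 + 2694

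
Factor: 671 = 11^1*61^1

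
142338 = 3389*42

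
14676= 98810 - 84134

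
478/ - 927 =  - 1 + 449/927 =- 0.52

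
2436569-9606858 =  - 7170289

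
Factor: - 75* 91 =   -  3^1*5^2*7^1 * 13^1 = -6825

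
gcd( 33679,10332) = 1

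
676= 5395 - 4719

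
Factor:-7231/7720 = -2^( - 3 )*5^(  -  1) * 7^1*193^( - 1) * 1033^1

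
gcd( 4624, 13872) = 4624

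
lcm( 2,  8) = 8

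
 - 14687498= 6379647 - 21067145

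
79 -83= - 4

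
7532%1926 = 1754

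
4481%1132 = 1085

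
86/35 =86/35 = 2.46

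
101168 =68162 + 33006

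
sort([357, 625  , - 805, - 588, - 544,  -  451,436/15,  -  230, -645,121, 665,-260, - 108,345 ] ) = [  -  805,-645,  -  588,  -  544,-451, - 260, - 230,-108, 436/15, 121,345, 357,625, 665]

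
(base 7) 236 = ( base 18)6H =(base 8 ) 175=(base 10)125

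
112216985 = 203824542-91607557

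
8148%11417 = 8148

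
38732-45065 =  - 6333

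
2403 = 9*267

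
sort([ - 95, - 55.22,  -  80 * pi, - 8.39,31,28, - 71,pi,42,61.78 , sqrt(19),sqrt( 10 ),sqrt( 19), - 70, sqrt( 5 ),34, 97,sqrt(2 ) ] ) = [ - 80*pi, - 95, - 71, - 70, - 55.22, - 8.39,sqrt ( 2) , sqrt ( 5 ),pi, sqrt( 10),sqrt ( 19 ), sqrt( 19 ), 28, 31,34, 42 , 61.78, 97 ]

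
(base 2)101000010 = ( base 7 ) 640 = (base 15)167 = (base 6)1254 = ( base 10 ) 322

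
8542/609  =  8542/609 =14.03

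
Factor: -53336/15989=-904/271 = - 2^3*113^1*271^( - 1)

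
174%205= 174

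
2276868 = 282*8074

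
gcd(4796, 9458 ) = 2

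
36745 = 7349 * 5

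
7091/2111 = 3 +758/2111 =3.36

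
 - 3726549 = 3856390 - 7582939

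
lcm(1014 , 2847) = 74022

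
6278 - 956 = 5322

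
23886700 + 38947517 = 62834217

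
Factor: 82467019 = 82467019^1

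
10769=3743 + 7026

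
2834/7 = 404 + 6/7=404.86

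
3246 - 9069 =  - 5823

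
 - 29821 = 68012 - 97833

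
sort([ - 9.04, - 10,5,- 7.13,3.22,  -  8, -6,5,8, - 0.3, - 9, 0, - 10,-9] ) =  [ - 10, - 10, - 9.04,-9, - 9 ,-8,-7.13,  -  6, - 0.3,0, 3.22,5,5, 8]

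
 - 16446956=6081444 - 22528400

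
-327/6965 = - 1  +  6638/6965  =  - 0.05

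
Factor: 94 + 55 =149^1 = 149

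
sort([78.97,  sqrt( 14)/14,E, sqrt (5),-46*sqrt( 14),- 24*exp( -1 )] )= [  -  46*sqrt( 14 ) ,- 24*exp(-1), sqrt(14 ) /14,  sqrt( 5 ),  E, 78.97]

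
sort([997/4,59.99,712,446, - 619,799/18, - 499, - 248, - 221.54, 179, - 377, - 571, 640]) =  [-619, - 571, - 499, - 377, - 248,-221.54, 799/18,59.99,179,997/4,446,640,  712 ] 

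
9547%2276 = 443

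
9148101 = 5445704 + 3702397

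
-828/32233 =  - 1 + 31405/32233 = - 0.03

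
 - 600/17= - 36  +  12/17= -35.29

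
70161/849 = 23387/283 = 82.64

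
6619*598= 3958162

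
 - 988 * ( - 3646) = 3602248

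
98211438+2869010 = 101080448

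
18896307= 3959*4773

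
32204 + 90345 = 122549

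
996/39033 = 332/13011 = 0.03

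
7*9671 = 67697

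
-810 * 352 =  - 285120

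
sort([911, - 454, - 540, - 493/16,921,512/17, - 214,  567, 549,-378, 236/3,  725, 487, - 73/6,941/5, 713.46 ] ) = [ - 540, -454,-378, - 214, - 493/16 , -73/6, 512/17,236/3,  941/5,487,549,  567,713.46, 725,  911,921 ] 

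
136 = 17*8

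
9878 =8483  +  1395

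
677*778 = 526706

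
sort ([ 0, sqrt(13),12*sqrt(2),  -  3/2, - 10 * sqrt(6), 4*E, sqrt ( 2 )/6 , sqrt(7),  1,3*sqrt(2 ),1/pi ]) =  [ - 10*sqrt ( 6), - 3/2, 0, sqrt( 2 ) /6,1/pi, 1, sqrt(7) , sqrt(13), 3*sqrt(2), 4*E, 12*sqrt ( 2)] 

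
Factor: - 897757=  -  7^1*277^1 * 463^1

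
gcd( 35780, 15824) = 4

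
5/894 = 5/894= 0.01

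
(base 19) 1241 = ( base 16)1DEA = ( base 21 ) h7e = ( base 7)31220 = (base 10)7658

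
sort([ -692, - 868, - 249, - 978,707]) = [-978, - 868, - 692, - 249,707 ]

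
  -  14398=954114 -968512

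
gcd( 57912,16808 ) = 8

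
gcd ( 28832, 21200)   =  848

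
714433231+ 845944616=1560377847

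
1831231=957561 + 873670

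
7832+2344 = 10176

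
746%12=2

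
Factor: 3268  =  2^2*19^1*43^1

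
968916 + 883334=1852250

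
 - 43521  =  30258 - 73779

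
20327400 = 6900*2946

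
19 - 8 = 11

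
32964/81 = 10988/27 =406.96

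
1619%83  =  42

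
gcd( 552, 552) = 552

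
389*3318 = 1290702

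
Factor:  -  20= - 2^2*5^1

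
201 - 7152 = -6951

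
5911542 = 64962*91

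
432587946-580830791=- 148242845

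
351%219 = 132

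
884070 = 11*80370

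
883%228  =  199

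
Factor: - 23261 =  - 7^1 * 3323^1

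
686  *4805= 3296230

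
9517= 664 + 8853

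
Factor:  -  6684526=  - 2^1*3342263^1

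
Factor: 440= 2^3*5^1 * 11^1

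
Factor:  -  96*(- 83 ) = 7968 = 2^5*3^1*83^1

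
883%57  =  28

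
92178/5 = 92178/5=18435.60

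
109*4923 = 536607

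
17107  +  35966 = 53073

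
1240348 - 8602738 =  - 7362390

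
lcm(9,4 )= 36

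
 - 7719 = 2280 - 9999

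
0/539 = 0 = 0.00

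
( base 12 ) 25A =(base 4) 11212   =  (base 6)1354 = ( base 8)546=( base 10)358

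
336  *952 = 319872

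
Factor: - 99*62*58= - 2^2*3^2 * 11^1*29^1*31^1 = - 356004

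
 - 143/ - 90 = 143/90 = 1.59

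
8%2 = 0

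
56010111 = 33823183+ 22186928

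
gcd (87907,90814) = 17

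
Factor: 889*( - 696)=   -  2^3*3^1*7^1*29^1* 127^1 = - 618744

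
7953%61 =23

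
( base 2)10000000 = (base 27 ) 4K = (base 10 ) 128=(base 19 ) 6E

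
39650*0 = 0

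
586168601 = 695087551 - 108918950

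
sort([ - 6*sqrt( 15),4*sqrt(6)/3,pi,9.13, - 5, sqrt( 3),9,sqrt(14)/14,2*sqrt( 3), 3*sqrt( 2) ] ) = [-6 *sqrt( 15), - 5,sqrt (14)/14, sqrt( 3 ),pi, 4*sqrt( 6)/3,2 * sqrt ( 3 ),3*sqrt( 2 ), 9, 9.13] 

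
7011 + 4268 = 11279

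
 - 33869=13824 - 47693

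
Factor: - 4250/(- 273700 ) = 5/322 = 2^( - 1)*5^1*7^( - 1)*23^( -1 )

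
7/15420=7/15420= 0.00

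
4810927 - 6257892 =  - 1446965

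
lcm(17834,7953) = 588522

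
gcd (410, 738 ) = 82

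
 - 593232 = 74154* (-8) 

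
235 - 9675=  - 9440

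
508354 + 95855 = 604209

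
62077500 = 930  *66750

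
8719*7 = 61033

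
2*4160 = 8320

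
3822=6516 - 2694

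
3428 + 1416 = 4844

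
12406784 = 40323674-27916890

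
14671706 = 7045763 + 7625943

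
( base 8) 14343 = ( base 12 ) 382b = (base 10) 6371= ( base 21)E98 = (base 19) HC6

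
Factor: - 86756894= - 2^1*7^1*137^1*45233^1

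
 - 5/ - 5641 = 5/5641 = 0.00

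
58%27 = 4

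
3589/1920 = 3589/1920 = 1.87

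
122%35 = 17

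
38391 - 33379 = 5012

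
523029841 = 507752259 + 15277582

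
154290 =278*555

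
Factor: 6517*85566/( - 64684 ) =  - 2^ (-1 )*3^1*7^3*13^1*19^1* 103^( - 1)*157^(-1 )*1097^1=-  278816811/32342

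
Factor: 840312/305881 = 2^3*3^2*11^1*17^( - 1 ) *19^(-1)*947^( - 1 ) * 1061^1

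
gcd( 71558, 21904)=74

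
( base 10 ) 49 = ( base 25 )1o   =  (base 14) 37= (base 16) 31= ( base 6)121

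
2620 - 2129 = 491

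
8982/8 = 1122 + 3/4 = 1122.75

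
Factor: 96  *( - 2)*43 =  - 2^6*3^1 * 43^1= - 8256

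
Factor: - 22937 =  -22937^1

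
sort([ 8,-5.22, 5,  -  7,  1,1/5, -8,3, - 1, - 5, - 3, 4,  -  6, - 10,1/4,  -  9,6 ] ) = [ - 10, - 9, -8, - 7,-6, - 5.22, - 5,-3, - 1,1/5,1/4,1,  3, 4,5 , 6,8]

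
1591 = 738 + 853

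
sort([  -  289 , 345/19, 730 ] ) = [ - 289,345/19, 730]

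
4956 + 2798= 7754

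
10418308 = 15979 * 652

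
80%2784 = 80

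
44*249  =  10956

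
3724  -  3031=693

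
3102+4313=7415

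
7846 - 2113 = 5733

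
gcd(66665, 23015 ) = 5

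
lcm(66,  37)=2442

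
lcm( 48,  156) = 624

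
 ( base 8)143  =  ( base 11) 90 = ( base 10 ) 99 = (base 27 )3i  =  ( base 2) 1100011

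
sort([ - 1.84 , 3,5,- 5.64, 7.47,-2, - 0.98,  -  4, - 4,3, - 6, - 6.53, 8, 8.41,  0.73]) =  [- 6.53,- 6, - 5.64,-4, - 4,  -  2, - 1.84, - 0.98, 0.73, 3, 3,  5,7.47, 8,8.41]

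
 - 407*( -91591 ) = 37277537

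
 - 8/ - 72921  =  8/72921  =  0.00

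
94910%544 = 254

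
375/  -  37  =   - 11 + 32/37=-10.14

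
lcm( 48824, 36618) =146472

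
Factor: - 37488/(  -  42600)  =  2^1 * 5^( - 2 )*11^1 =22/25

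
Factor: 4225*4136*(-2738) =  - 47845454800 = -2^4*5^2*11^1 *13^2*37^2 *47^1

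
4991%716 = 695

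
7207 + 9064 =16271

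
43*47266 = 2032438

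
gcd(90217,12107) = 1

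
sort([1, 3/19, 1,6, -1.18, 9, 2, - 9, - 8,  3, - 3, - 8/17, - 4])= [-9,-8, - 4,- 3, - 1.18, - 8/17,3/19,1 , 1,2,3,  6, 9]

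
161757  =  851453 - 689696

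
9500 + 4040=13540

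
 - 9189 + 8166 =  - 1023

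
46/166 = 23/83 = 0.28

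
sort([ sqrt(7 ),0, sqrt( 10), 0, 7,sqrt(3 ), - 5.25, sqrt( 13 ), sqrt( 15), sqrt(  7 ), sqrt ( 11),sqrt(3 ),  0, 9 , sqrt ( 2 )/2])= [-5.25, 0,0, 0,  sqrt(2 )/2,sqrt (3),sqrt ( 3 ), sqrt( 7),  sqrt (7 ),  sqrt(  10),  sqrt ( 11), sqrt(13),  sqrt(  15 ),7, 9]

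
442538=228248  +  214290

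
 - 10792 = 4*(  -  2698)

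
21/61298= 21/61298 = 0.00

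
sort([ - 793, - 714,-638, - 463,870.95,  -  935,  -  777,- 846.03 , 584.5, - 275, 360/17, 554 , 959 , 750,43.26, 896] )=[-935, - 846.03,-793,-777, - 714, -638, - 463, - 275, 360/17,  43.26,554,584.5,750 , 870.95,896, 959]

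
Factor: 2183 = 37^1*59^1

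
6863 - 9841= - 2978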